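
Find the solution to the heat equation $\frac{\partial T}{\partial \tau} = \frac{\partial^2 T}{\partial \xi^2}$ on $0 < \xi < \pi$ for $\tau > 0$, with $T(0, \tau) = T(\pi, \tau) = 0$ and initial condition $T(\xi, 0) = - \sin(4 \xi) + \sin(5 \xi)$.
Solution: Separating variables: $T = \sum c_n e^{-n^2\tau} \sin(n\xi)$. From $T(\xi,0) = - \sin(4 \xi) + \sin(5 \xi)$: $c_4=-1, c_5=1$.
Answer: $T(\xi, \tau) = - e^{-16 \tau} \sin(4 \xi) + e^{-25 \tau} \sin(5 \xi)$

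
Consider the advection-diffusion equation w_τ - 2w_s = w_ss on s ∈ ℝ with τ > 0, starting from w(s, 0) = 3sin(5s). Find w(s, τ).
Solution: Change to a moving frame: let η = s + 2τ, σ = τ and write w(s,τ) = u(η,σ).
By the chain rule w_τ = u_σ + 2u_η, w_s = u_η, w_ss = u_ηη.
Then w_τ - 2w_s = u_σ: the advection term cancels and the PDE becomes the heat equation u_σ = u_ηη on η ∈ ℝ.
Initial data: u(η,0) = w(η,0) = 3sin(5η).
On η ∈ ℝ each mode satisfies (sin(nη))″ = -n² sin(nη), so exp(-n²σ) sin(nη) solves the heat equation; by superposition u(η,σ) = Σ c_n exp(-n²σ) sin(nη).
Reading off the coefficients: c_5=3, so u(η,σ) = 3exp(-25σ)sin(5η).
Substituting back η = s + 2τ, σ = τ: w(s,τ) = u(s + 2τ, τ).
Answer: w(s, τ) = 3exp(-25τ)sin(5s + 10τ)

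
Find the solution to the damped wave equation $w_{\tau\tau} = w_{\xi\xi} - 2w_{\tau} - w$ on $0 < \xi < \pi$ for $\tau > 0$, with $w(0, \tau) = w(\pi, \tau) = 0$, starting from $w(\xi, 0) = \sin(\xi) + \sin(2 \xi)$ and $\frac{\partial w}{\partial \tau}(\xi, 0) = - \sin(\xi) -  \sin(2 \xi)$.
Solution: Substitute $w = e^{-\tau}u$, i.e. $u = e^{\tau}w$.
By the product rule, $w_{\tau} = e^{-\tau}(u_{\tau} - u)$, $w_{\tau\tau} = e^{-\tau}(u_{\tau\tau} - 2u_{\tau} + u)$, $w_{\xi\xi} = e^{-\tau}u_{\xi\xi}$.
Substituting into the PDE and dividing by $e^{-\tau}$: $u_{\tau\tau} - 2u_{\tau} + u = u_{\xi\xi} - 2(u_{\tau} - u) - u$.
The lower-order terms cancel, leaving the standard wave equation $u_{\tau\tau} = u_{\xi\xi}$.
Initial data for $u$: $u(\xi,0) = w(\xi,0) = \sin(\xi) + \sin(2 \xi)$; $u_{\tau}(\xi,0) = w_{\tau}(\xi,0) + w(\xi,0) = 0$. The boundary conditions carry over: $u(0,\tau) = u(\pi,\tau) = 0$.
Solve for $u$:
  Using separation of variables $u = X(\xi)T(\tau)$:
  Eigenfunctions: $\sin(n\xi)$, $n = 1, 2, 3, \ldots$
  General solution: $u(\xi, \tau) = \sum [A_n \cos(n \tau) + B_n \sin(n \tau)] \sin(n\xi)$
  From $u(\xi,0) = \sin(\xi) + \sin(2 \xi)$: $A_1=1, A_2=1$. From $u_{\tau}(\xi,0) = 0$: all $B_n = 0$.
Hence $u(\xi,\tau) = \sin(\xi) \cos(\tau) + \sin(2 \xi) \cos(2 \tau)$.
Transform back: $w(\xi,\tau) = e^{-\tau}u(\xi,\tau)$.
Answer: $w(\xi, \tau) = e^{-\tau} \sin(\xi) \cos(\tau) + e^{-\tau} \sin(2 \xi) \cos(2 \tau)$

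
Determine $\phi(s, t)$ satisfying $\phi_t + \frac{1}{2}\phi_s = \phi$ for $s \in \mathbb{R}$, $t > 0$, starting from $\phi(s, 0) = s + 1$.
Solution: Substitute $\phi = e^{t}u$, i.e. $u = e^{-t}\phi$.
By the product rule, $\phi_t = e^{t}(u_t + u)$, $\phi_s = e^{t}u_s$.
Substituting into the PDE and dividing by $e^{t}$: $u_t + u + \frac{1}{2}u_s = u$.
The lower-order terms cancel, leaving the standard advection equation $u_t + \frac{1}{2}u_s = 0$.
Initial data for $u$: $u(s,0) = \phi(s,0) = s + 1$.
Solve for $u$:
  By method of characteristics (waves move right with speed 1/2):
  Along characteristics $s - \frac{1}{2}t =$ const, $u$ is constant, so $u(s,t) = f(s - \frac{1}{2}t)$ with $f = u( \cdot , 0)$.
Hence $u(s,t) = s - \frac{1}{2} t + 1$.
Transform back: $\phi(s,t) = e^{t}u(s,t)$.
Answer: $\phi(s, t) = s e^{t} - \frac{1}{2} t e^{t} + e^{t}$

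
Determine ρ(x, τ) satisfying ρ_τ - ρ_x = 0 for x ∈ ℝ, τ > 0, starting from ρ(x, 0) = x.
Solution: By characteristics (dx/dτ = -1), ρ(x,τ) = f(x + τ) with f = ρ(·, 0).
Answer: ρ(x, τ) = x + τ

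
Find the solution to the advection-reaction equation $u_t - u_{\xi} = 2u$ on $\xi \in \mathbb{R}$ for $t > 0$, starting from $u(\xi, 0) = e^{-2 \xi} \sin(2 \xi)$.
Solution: Substitute $u = e^{-2\xi}w$.
Then $u_{\xi} = e^{-2\xi}(w_{\xi} - 2w)$, $u_t = e^{-2\xi}w_t$; substituting and dividing by $e^{-2\xi}$, the lower-order terms cancel: $w_t - w_{\xi} = 0$ (standard advection equation).
Data for $w$: $w(\xi,0) = e^{2\xi}u(\xi,0) = \sin(2 \xi)$.
By characteristics ($d\xi/dt = -1$), $w(\xi,t) = f(\xi + t)$ with $f = w( \cdot , 0)$.
So $w(\xi,t) = \sin(2 t + 2 \xi)$, and $u(\xi,t) = e^{-2\xi}w(\xi,t)$.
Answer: $u(\xi, t) = e^{-2 \xi} \sin(2 \xi + 2 t)$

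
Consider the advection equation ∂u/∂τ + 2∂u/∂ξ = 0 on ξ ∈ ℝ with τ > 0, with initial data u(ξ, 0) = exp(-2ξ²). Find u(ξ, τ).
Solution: By method of characteristics (waves move right with speed 2):
Along characteristics ξ - 2τ = const, u is constant, so u(ξ,τ) = f(ξ - 2τ) with f = u(·, 0).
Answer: u(ξ, τ) = exp(-2(ξ - 2τ)²)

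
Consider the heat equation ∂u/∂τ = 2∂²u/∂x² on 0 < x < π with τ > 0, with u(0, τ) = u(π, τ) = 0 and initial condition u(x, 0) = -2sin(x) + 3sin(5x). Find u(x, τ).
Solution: Separating variables: u = Σ c_n exp(-2n²τ) sin(nx). From u(x,0) = -2sin(x) + 3sin(5x): c_1=-2, c_5=3.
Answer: u(x, τ) = -2exp(-2τ)sin(x) + 3exp(-50τ)sin(5x)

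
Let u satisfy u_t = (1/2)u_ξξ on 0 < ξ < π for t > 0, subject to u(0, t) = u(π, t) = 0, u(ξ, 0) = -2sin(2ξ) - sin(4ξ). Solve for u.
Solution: Separating variables: u = Σ c_n exp(-n²t/2) sin(nξ). From u(ξ,0) = -2sin(2ξ) - sin(4ξ): c_2=-2, c_4=-1.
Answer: u(ξ, t) = -2exp(-2t)sin(2ξ) - exp(-8t)sin(4ξ)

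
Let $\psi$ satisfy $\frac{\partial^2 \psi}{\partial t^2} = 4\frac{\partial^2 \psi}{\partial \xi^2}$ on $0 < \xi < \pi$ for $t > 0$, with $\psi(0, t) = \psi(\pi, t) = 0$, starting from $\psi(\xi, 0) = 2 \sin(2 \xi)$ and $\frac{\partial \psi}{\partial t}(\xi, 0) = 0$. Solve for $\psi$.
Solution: Separating variables: $\psi = \sum [A_n \cos(\omega_n t) + B_n \sin(\omega_n t)] \sin(n\xi)$, $\omega_n = 2n$. From ICs: $A_2=2$.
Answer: $\psi(\xi, t) = 2 \sin(2 \xi) \cos(4 t)$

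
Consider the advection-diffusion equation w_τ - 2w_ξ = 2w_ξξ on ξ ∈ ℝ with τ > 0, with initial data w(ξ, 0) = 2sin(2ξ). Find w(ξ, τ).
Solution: Change to a moving frame: let η = ξ + 2τ, σ = τ and write w(ξ,τ) = u(η,σ).
By the chain rule w_τ = u_σ + 2u_η, w_ξ = u_η, w_ξξ = u_ηη.
Then w_τ - 2w_ξ = u_σ: the advection term cancels and the PDE becomes the heat equation u_σ = 2u_ηη on η ∈ ℝ.
Initial data: u(η,0) = w(η,0) = 2sin(2η).
On η ∈ ℝ each mode satisfies (sin(nη))″ = -n² sin(nη), so exp(-2n²σ) sin(nη) solves the heat equation; by superposition u(η,σ) = Σ c_n exp(-2n²σ) sin(nη).
Reading off the coefficients: c_2=2, so u(η,σ) = 2exp(-8σ)sin(2η).
Substituting back η = ξ + 2τ, σ = τ: w(ξ,τ) = u(ξ + 2τ, τ).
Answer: w(ξ, τ) = 2exp(-8τ)sin(2ξ + 4τ)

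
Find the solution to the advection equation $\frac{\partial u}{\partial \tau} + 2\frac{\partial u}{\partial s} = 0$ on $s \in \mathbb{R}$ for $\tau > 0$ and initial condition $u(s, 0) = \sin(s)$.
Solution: By characteristics ($ds/d\tau = 2$), $u(s,\tau) = f(s - 2\tau)$ with $f = u( \cdot , 0)$.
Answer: $u(s, \tau) = - \sin(2 \tau - s)$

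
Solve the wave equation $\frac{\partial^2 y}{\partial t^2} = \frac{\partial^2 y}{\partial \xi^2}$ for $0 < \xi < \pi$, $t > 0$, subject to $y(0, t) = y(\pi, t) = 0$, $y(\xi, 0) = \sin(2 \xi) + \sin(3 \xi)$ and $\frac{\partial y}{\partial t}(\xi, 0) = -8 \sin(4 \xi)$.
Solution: Using separation of variables $y = X(\xi)T(t)$:
Eigenfunctions: $\sin(n\xi)$, $n = 1, 2, 3, \ldots$
General solution: $y(\xi, t) = \sum [A_n \cos(n t) + B_n \sin(n t)] \sin(n\xi)$
From $y(\xi,0) = \sin(2 \xi) + \sin(3 \xi)$: $A_2=1, A_3=1$. From $y_t(\xi,0) = -8 \sin(4 \xi)$, using $y_t(\xi,0) = \sum \omega_n B_n \sin(n\xi)$ with $\omega_n = n$: $B_4 = (-8)/4 = -2$.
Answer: $y(\xi, t) = \sin(2 \xi) \cos(2 t) + \sin(3 \xi) \cos(3 t) - 2 \sin(4 \xi) \sin(4 t)$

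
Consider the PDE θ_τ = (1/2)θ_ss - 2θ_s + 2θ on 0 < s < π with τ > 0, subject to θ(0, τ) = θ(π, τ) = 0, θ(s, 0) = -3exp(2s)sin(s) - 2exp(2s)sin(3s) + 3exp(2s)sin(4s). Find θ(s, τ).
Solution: Substitute θ = exp(2s)u.
Then θ_s = exp(2s)(u_s + 2u), θ_ss = exp(2s)(u_ss + 4u_s + 4u), θ_τ = exp(2s)u_τ; substituting and dividing by exp(2s), the lower-order terms cancel: u_τ = (1/2)u_ss (standard heat equation).
Data for u: u(s,0) = exp(-2s)θ(s,0) = -3sin(s) - 2sin(3s) + 3sin(4s). The boundary conditions carry over: u(0,τ) = u(π,τ) = 0.
Separating variables: u = Σ c_n exp(-n²τ/2) sin(ns). From u(s,0) = -3sin(s) - 2sin(3s) + 3sin(4s): c_1=-3, c_3=-2, c_4=3.
So u(s,τ) = 3exp(-8τ)sin(4s) - 3exp(-τ/2)sin(s) - 2exp(-9τ/2)sin(3s), and θ(s,τ) = exp(2s)u(s,τ).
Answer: θ(s, τ) = 3exp(2s)exp(-8τ)sin(4s) - 3exp(2s)exp(-τ/2)sin(s) - 2exp(2s)exp(-9τ/2)sin(3s)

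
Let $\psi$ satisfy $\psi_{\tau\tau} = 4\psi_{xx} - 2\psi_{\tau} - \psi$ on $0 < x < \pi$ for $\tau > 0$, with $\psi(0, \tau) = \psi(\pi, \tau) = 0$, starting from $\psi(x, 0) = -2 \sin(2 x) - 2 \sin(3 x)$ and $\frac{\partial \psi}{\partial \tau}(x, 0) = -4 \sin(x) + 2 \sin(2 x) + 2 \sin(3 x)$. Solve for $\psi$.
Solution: Substitute $\psi = e^{-\tau}u$.
Then $\psi_{\tau} = e^{-\tau}(u_{\tau} - u)$, $\psi_{\tau\tau} = e^{-\tau}(u_{\tau\tau} - 2u_{\tau} + u)$, $\psi_{xx} = e^{-\tau}u_{xx}$; substituting and dividing by $e^{-\tau}$, the lower-order terms cancel: $u_{\tau\tau} = 4u_{xx}$ (standard wave equation).
Data for $u$: $u(x,0) = \psi(x,0) = -2 \sin(2 x) - 2 \sin(3 x)$; $u_{\tau}(x,0) = \psi_{\tau}(x,0) + \psi(x,0) = -4 \sin(x)$. The boundary conditions carry over: $u(0,\tau) = u(\pi,\tau) = 0$.
Separating variables: $u = \sum [A_n \cos(\omega_n \tau) + B_n \sin(\omega_n \tau)] \sin(nx)$, $\omega_n = 2n$. From ICs ($B_n$ = velocity coefficient / $\omega_n$): $A_2=-2, A_3=-2, B_1=-2$.
So $u(x,\tau) = -2 \sin(x) \sin(2 \tau) - 2 \sin(2 x) \cos(4 \tau) - 2 \sin(3 x) \cos(6 \tau)$, and $\psi(x,\tau) = e^{-\tau}u(x,\tau)$.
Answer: $\psi(x, \tau) = -2 e^{-\tau} \sin(2 \tau) \sin(x) - 2 e^{-\tau} \sin(2 x) \cos(4 \tau) - 2 e^{-\tau} \sin(3 x) \cos(6 \tau)$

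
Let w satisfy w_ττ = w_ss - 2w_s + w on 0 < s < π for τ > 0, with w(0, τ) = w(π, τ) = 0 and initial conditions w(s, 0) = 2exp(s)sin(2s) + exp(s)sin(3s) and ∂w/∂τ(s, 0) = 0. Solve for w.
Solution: Substitute w = exp(s)u.
Then w_s = exp(s)(u_s + u), w_ss = exp(s)(u_ss + 2u_s + u), w_ττ = exp(s)u_ττ; substituting and dividing by exp(s), the lower-order terms cancel: u_ττ = u_ss (standard wave equation).
Data for u: u(s,0) = exp(-s)w(s,0) = 2sin(2s) + sin(3s); u_τ(s,0) = exp(-s)w_τ(s,0) = 0. The boundary conditions carry over: u(0,τ) = u(π,τ) = 0.
Separating variables: u = Σ [A_n cos(ω_n τ) + B_n sin(ω_n τ)] sin(ns), ω_n = n. From ICs: A_2=2, A_3=1.
So u(s,τ) = 2sin(2s)cos(2τ) + sin(3s)cos(3τ), and w(s,τ) = exp(s)u(s,τ).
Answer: w(s, τ) = 2exp(s)sin(2s)cos(2τ) + exp(s)sin(3s)cos(3τ)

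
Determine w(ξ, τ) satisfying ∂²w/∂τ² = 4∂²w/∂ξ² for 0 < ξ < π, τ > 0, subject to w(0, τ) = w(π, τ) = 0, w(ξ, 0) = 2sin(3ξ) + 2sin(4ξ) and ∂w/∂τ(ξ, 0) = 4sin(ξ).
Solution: Separating variables: w = Σ [A_n cos(ω_n τ) + B_n sin(ω_n τ)] sin(nξ), ω_n = 2n. From ICs (B_n = velocity coefficient / ω_n): A_3=2, A_4=2, B_1=2.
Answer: w(ξ, τ) = 2sin(ξ)sin(2τ) + 2sin(3ξ)cos(6τ) + 2sin(4ξ)cos(8τ)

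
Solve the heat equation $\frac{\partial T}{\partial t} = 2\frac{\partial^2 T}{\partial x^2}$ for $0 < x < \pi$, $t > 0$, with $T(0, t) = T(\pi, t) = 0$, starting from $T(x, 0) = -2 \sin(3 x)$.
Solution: Separating variables: $T = \sum c_n e^{-2n^2t} \sin(nx)$. From $T(x,0) = -2 \sin(3 x)$: $c_3=-2$.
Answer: $T(x, t) = -2 e^{-18 t} \sin(3 x)$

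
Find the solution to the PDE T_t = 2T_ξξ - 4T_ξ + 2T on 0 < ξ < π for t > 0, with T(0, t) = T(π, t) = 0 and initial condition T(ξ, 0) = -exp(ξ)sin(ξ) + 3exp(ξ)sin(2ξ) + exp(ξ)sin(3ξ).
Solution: Substitute T = exp(ξ)u, i.e. u = exp(-ξ)T.
By the product rule, T_ξ = exp(ξ)(u_ξ + u), T_ξξ = exp(ξ)(u_ξξ + 2u_ξ + u), T_t = exp(ξ)u_t.
Substituting into the PDE and dividing by exp(ξ): u_t = 2(u_ξξ + 2u_ξ + u) - 4(u_ξ + u) + 2u.
The lower-order terms cancel, leaving the standard heat equation u_t = 2u_ξξ.
Initial data for u: u(ξ,0) = exp(-ξ)T(ξ,0) = -sin(ξ) + 3sin(2ξ) + sin(3ξ). The boundary conditions carry over: u(0,t) = u(π,t) = 0.
Solve for u:
  Using separation of variables u = X(ξ)G(t):
  Eigenfunctions: sin(nξ), n = 1, 2, 3, ...
  General solution: u(ξ, t) = Σ c_n sin(nξ) exp(-2n² t)
  Matching u(ξ,0) = -sin(ξ) + 3sin(2ξ) + sin(3ξ) term by term: c_1=-1, c_2=3, c_3=1.
Hence u(ξ,t) = -exp(-2t)sin(ξ) + 3exp(-8t)sin(2ξ) + exp(-18t)sin(3ξ).
Transform back: T(ξ,t) = exp(ξ)u(ξ,t).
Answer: T(ξ, t) = -exp(-2t)exp(ξ)sin(ξ) + 3exp(-8t)exp(ξ)sin(2ξ) + exp(-18t)exp(ξ)sin(3ξ)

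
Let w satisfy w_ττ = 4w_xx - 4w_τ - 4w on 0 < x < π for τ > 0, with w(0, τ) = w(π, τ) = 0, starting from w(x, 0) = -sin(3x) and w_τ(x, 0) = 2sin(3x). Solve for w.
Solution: Substitute w = exp(-2τ)u, i.e. u = exp(2τ)w.
By the product rule, w_τ = exp(-2τ)(u_τ - 2u), w_ττ = exp(-2τ)(u_ττ - 4u_τ + 4u), w_xx = exp(-2τ)u_xx.
Substituting into the PDE and dividing by exp(-2τ): u_ττ - 4u_τ + 4u = 4u_xx - 4(u_τ - 2u) - 4u.
The lower-order terms cancel, leaving the standard wave equation u_ττ = 4u_xx.
Initial data for u: u(x,0) = w(x,0) = -sin(3x); u_τ(x,0) = w_τ(x,0) + 2w(x,0) = 0. The boundary conditions carry over: u(0,τ) = u(π,τ) = 0.
Solve for u:
  Using separation of variables u = X(x)T(τ):
  Eigenfunctions: sin(nx), n = 1, 2, 3, ...
  General solution: u(x, τ) = Σ [A_n cos(2n τ) + B_n sin(2n τ)] sin(nx)
  From u(x,0) = -sin(3x): A_3=-1. From u_τ(x,0) = 0: all B_n = 0.
Hence u(x,τ) = -sin(3x)cos(6τ).
Transform back: w(x,τ) = exp(-2τ)u(x,τ).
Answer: w(x, τ) = -exp(-2τ)sin(3x)cos(6τ)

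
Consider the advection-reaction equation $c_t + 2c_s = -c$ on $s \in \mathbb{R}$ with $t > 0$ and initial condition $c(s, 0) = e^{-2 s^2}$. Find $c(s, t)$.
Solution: Substitute $c = e^{-t}u$, i.e. $u = e^{t}c$.
By the product rule, $c_t = e^{-t}(u_t - u)$, $c_s = e^{-t}u_s$.
Substituting into the PDE and dividing by $e^{-t}$: $u_t - u + 2u_s = -u$.
The lower-order terms cancel, leaving the standard advection equation $u_t + 2u_s = 0$.
Initial data for $u$: $u(s,0) = c(s,0) = e^{-2 s^2}$.
Solve for $u$:
  By method of characteristics (waves move right with speed 2):
  Along characteristics $s - 2t =$ const, $u$ is constant, so $u(s,t) = f(s - 2t)$ with $f = u( \cdot , 0)$.
Hence $u(s,t) = e^{-2 (s - 2 t)^2}$.
Transform back: $c(s,t) = e^{-t}u(s,t)$.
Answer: $c(s, t) = e^{-t} e^{-2 (s - 2 t)^2}$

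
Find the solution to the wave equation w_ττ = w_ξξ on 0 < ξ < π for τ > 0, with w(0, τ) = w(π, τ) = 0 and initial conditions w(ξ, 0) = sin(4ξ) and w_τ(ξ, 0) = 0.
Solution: Separating variables: w = Σ [A_n cos(ω_n τ) + B_n sin(ω_n τ)] sin(nξ), ω_n = n. From ICs: A_4=1.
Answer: w(ξ, τ) = sin(4ξ)cos(4τ)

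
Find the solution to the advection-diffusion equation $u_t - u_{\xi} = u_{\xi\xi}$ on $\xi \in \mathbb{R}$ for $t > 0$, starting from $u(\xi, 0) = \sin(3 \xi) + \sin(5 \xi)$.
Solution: Moving frame: $\eta = \xi + t$, $\sigma = t$, $u = w(\eta,\sigma)$, so $u_t = w_{\sigma} + w_{\eta}$ and $u_{\xi\xi} = w_{\eta\eta}$.
Hence $u_t - u_{\xi} = w_{\sigma}$ and the PDE becomes the heat equation $w_{\sigma} = w_{\eta\eta}$ on $\eta \in \mathbb{R}$.
Initial data: $w(\eta,0) = u(\eta,0) = \sin(3 \eta) + \sin(5 \eta)$. Each mode $\sin(n\eta)$ decays as $e^{-n^2\sigma}$ on $\mathbb{R}$, so $w(\eta,\sigma) = \sum c_n e^{-n^2\sigma} \sin(n\eta)$ with $c_3=1, c_5=1$: $w(\eta,\sigma) = e^{-9 \sigma} \sin(3 \eta) + e^{-25 \sigma} \sin(5 \eta)$.
Substituting back: $u(\xi,t) = w(\xi + t, t)$.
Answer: $u(\xi, t) = e^{-9 t} \sin(3 \xi + 3 t) + e^{-25 t} \sin(5 \xi + 5 t)$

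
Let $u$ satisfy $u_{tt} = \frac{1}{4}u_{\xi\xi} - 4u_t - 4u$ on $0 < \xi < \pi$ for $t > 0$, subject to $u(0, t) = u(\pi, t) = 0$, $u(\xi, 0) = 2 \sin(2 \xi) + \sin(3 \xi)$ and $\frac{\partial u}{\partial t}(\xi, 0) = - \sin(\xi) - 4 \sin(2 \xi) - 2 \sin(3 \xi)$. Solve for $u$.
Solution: Substitute $u = e^{-2t}w$.
Then $u_t = e^{-2t}(w_t - 2w)$, $u_{tt} = e^{-2t}(w_{tt} - 4w_t + 4w)$, $u_{\xi\xi} = e^{-2t}w_{\xi\xi}$; substituting and dividing by $e^{-2t}$, the lower-order terms cancel: $w_{tt} = \frac{1}{4}w_{\xi\xi}$ (standard wave equation).
Data for $w$: $w(\xi,0) = u(\xi,0) = 2 \sin(2 \xi) + \sin(3 \xi)$; $w_t(\xi,0) = u_t(\xi,0) + 2u(\xi,0) = - \sin(\xi)$. The boundary conditions carry over: $w(0,t) = w(\pi,t) = 0$.
Separating variables: $w = \sum [A_n \cos(\omega_n t) + B_n \sin(\omega_n t)] \sin(n\xi)$, $\omega_n = n/2$. From ICs ($B_n$ = velocity coefficient / $\omega_n$): $A_2=2, A_3=1, B_1=-2$.
So $w(\xi,t) = -2 \sin(t/2) \sin(\xi) + 2 \sin(2 \xi) \cos(t) + \sin(3 \xi) \cos(3 t/2)$, and $u(\xi,t) = e^{-2t}w(\xi,t)$.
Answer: $u(\xi, t) = -2 e^{-2 t} \sin(\xi) \sin(t/2) + 2 e^{-2 t} \sin(2 \xi) \cos(t) + e^{-2 t} \sin(3 \xi) \cos(3 t/2)$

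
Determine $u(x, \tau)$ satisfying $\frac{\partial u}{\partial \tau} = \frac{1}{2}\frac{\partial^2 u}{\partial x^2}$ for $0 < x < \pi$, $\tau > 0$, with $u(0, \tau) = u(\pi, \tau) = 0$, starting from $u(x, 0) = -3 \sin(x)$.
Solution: Using separation of variables $u = X(x)T(\tau)$:
Eigenfunctions: $\sin(nx)$, $n = 1, 2, 3, \ldots$
General solution: $u(x, \tau) = \sum c_n \sin(nx) e^{-n^2 \tau/2}$
Matching $u(x,0) = -3 \sin(x)$ term by term: $c_1=-3$.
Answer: $u(x, \tau) = -3 e^{-\tau/2} \sin(x)$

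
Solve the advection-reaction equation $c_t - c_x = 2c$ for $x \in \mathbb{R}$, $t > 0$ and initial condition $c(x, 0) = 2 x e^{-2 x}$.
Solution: Substitute $c = e^{-2x}u$.
Then $c_x = e^{-2x}(u_x - 2u)$, $c_t = e^{-2x}u_t$; substituting and dividing by $e^{-2x}$, the lower-order terms cancel: $u_t - u_x = 0$ (standard advection equation).
Data for $u$: $u(x,0) = e^{2x}c(x,0) = 2 x$.
By characteristics ($dx/dt = -1$), $u(x,t) = f(x + t)$ with $f = u( \cdot , 0)$.
So $u(x,t) = 2 t + 2 x$, and $c(x,t) = e^{-2x}u(x,t)$.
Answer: $c(x, t) = 2 t e^{-2 x} + 2 x e^{-2 x}$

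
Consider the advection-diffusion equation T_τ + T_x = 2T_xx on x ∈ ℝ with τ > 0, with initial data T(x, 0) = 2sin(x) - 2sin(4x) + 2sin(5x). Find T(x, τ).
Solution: Moving frame: η = x - τ, σ = τ, T = u(η,σ), so T_τ = u_σ - u_η and T_xx = u_ηη.
Hence T_τ + T_x = u_σ and the PDE becomes the heat equation u_σ = 2u_ηη on η ∈ ℝ.
Initial data: u(η,0) = T(η,0) = 2sin(η) - 2sin(4η) + 2sin(5η). Each mode sin(nη) decays as exp(-2n²σ) on ℝ, so u(η,σ) = Σ c_n exp(-2n²σ) sin(nη) with c_1=2, c_4=-2, c_5=2: u(η,σ) = 2exp(-2σ)sin(η) - 2exp(-32σ)sin(4η) + 2exp(-50σ)sin(5η).
Substituting back: T(x,τ) = u(x - τ, τ).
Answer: T(x, τ) = 2exp(-2τ)sin(x - τ) - 2exp(-32τ)sin(4x - 4τ) + 2exp(-50τ)sin(5x - 5τ)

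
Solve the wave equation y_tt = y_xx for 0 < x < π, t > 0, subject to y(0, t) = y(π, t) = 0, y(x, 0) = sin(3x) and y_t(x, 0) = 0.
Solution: Using separation of variables y = X(x)T(t):
Eigenfunctions: sin(nx), n = 1, 2, 3, ...
General solution: y(x, t) = Σ [A_n cos(n t) + B_n sin(n t)] sin(nx)
From y(x,0) = sin(3x): A_3=1. From y_t(x,0) = 0: all B_n = 0.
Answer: y(x, t) = sin(3x)cos(3t)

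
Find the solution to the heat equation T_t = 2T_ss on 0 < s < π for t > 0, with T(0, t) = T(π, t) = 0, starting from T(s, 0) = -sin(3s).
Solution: Separating variables: T = Σ c_n exp(-2n²t) sin(ns). From T(s,0) = -sin(3s): c_3=-1.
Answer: T(s, t) = -exp(-18t)sin(3s)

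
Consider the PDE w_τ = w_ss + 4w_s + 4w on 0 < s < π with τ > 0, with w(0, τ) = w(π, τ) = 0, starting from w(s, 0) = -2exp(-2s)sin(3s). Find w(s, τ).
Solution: Substitute w = exp(-2s)u, i.e. u = exp(2s)w.
By the product rule, w_s = exp(-2s)(u_s - 2u), w_ss = exp(-2s)(u_ss - 4u_s + 4u), w_τ = exp(-2s)u_τ.
Substituting into the PDE and dividing by exp(-2s): u_τ = (u_ss - 4u_s + 4u) + 4(u_s - 2u) + 4u.
The lower-order terms cancel, leaving the standard heat equation u_τ = u_ss.
Initial data for u: u(s,0) = exp(2s)w(s,0) = -2sin(3s). The boundary conditions carry over: u(0,τ) = u(π,τ) = 0.
Solve for u:
  Using separation of variables u = X(s)T(τ):
  Eigenfunctions: sin(ns), n = 1, 2, 3, ...
  General solution: u(s, τ) = Σ c_n sin(ns) exp(-n² τ)
  Matching u(s,0) = -2sin(3s) term by term: c_3=-2.
Hence u(s,τ) = -2exp(-9τ)sin(3s).
Transform back: w(s,τ) = exp(-2s)u(s,τ).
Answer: w(s, τ) = -2exp(-2s)exp(-9τ)sin(3s)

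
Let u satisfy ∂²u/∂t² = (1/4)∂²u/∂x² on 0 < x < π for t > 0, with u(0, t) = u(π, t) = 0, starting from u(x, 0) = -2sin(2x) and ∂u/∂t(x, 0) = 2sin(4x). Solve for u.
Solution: Separating variables: u = Σ [A_n cos(ω_n t) + B_n sin(ω_n t)] sin(nx), ω_n = n/2. From ICs (B_n = velocity coefficient / ω_n): A_2=-2, B_4=1.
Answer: u(x, t) = sin(2t)sin(4x) - 2sin(2x)cos(t)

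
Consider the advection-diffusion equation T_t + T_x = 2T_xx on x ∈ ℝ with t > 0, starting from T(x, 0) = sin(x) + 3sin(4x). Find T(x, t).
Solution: Moving frame: η = x - t, σ = t, T = u(η,σ), so T_t = u_σ - u_η and T_xx = u_ηη.
Hence T_t + T_x = u_σ and the PDE becomes the heat equation u_σ = 2u_ηη on η ∈ ℝ.
Initial data: u(η,0) = T(η,0) = sin(η) + 3sin(4η). Each mode sin(nη) decays as exp(-2n²σ) on ℝ, so u(η,σ) = Σ c_n exp(-2n²σ) sin(nη) with c_1=1, c_4=3: u(η,σ) = exp(-2σ)sin(η) + 3exp(-32σ)sin(4η).
Substituting back: T(x,t) = u(x - t, t).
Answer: T(x, t) = -exp(-2t)sin(t - x) - 3exp(-32t)sin(4t - 4x)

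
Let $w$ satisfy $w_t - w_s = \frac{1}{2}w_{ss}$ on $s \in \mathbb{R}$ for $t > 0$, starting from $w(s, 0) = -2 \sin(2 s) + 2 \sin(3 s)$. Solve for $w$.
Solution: Moving frame: $\eta = s + t$, $\sigma = t$, $w = u(\eta,\sigma)$, so $w_t = u_{\sigma} + u_{\eta}$ and $w_{ss} = u_{\eta\eta}$.
Hence $w_t - w_s = u_{\sigma}$ and the PDE becomes the heat equation $u_{\sigma} = \frac{1}{2}u_{\eta\eta}$ on $\eta \in \mathbb{R}$.
Initial data: $u(\eta,0) = w(\eta,0) = -2 \sin(2 \eta) + 2 \sin(3 \eta)$. Each mode $\sin(n\eta)$ decays as $e^{-n^2\sigma/2}$ on $\mathbb{R}$, so $u(\eta,\sigma) = \sum c_n e^{-n^2\sigma/2} \sin(n\eta)$ with $c_2=-2, c_3=2$: $u(\eta,\sigma) = -2 e^{-2 \sigma} \sin(2 \eta) + 2 e^{-9 \sigma/2} \sin(3 \eta)$.
Substituting back: $w(s,t) = u(s + t, t)$.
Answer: $w(s, t) = -2 e^{-2 t} \sin(2 s + 2 t) + 2 e^{-9 t/2} \sin(3 s + 3 t)$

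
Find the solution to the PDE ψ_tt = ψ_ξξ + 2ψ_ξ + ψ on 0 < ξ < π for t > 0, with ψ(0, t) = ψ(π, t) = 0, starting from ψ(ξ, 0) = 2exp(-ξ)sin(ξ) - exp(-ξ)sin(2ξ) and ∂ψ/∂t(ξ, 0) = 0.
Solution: Substitute ψ = exp(-ξ)u.
Then ψ_ξ = exp(-ξ)(u_ξ - u), ψ_ξξ = exp(-ξ)(u_ξξ - 2u_ξ + u), ψ_tt = exp(-ξ)u_tt; substituting and dividing by exp(-ξ), the lower-order terms cancel: u_tt = u_ξξ (standard wave equation).
Data for u: u(ξ,0) = exp(ξ)ψ(ξ,0) = 2sin(ξ) - sin(2ξ); u_t(ξ,0) = exp(ξ)ψ_t(ξ,0) = 0. The boundary conditions carry over: u(0,t) = u(π,t) = 0.
Separating variables: u = Σ [A_n cos(ω_n t) + B_n sin(ω_n t)] sin(nξ), ω_n = n. From ICs: A_1=2, A_2=-1.
So u(ξ,t) = 2sin(ξ)cos(t) - sin(2ξ)cos(2t), and ψ(ξ,t) = exp(-ξ)u(ξ,t).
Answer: ψ(ξ, t) = 2exp(-ξ)sin(ξ)cos(t) - exp(-ξ)sin(2ξ)cos(2t)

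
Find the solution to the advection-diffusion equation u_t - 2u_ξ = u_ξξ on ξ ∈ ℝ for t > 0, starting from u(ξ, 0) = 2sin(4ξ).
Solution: Change to a moving frame: let η = ξ + 2t, σ = t and write u(ξ,t) = w(η,σ).
By the chain rule u_t = w_σ + 2w_η, u_ξ = w_η, u_ξξ = w_ηη.
Then u_t - 2u_ξ = w_σ: the advection term cancels and the PDE becomes the heat equation w_σ = w_ηη on η ∈ ℝ.
Initial data: w(η,0) = u(η,0) = 2sin(4η).
On η ∈ ℝ each mode satisfies (sin(nη))″ = -n² sin(nη), so exp(-n²σ) sin(nη) solves the heat equation; by superposition w(η,σ) = Σ c_n exp(-n²σ) sin(nη).
Reading off the coefficients: c_4=2, so w(η,σ) = 2exp(-16σ)sin(4η).
Substituting back η = ξ + 2t, σ = t: u(ξ,t) = w(ξ + 2t, t).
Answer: u(ξ, t) = 2exp(-16t)sin(8t + 4ξ)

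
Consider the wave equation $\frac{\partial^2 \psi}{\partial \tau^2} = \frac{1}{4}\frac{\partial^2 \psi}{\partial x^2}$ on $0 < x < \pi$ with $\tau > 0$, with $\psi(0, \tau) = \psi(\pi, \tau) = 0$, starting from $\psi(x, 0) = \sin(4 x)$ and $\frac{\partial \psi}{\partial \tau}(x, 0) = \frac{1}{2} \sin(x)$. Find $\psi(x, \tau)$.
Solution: Using separation of variables $\psi = X(x)T(\tau)$:
Eigenfunctions: $\sin(nx)$, $n = 1, 2, 3, \ldots$
General solution: $\psi(x, \tau) = \sum [A_n \cos(n \tau/2) + B_n \sin(n \tau/2)] \sin(nx)$
From $\psi(x,0) = \sin(4 x)$: $A_4=1$. From $\psi_{\tau}(x,0) = \frac{1}{2} \sin(x)$, using $\psi_{\tau}(x,0) = \sum \omega_n B_n \sin(nx)$ with $\omega_n = n/2$: $B_1 = (1/2)/(1/2) = 1$.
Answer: $\psi(x, \tau) = \sin(\tau/2) \sin(x) + \sin(4 x) \cos(2 \tau)$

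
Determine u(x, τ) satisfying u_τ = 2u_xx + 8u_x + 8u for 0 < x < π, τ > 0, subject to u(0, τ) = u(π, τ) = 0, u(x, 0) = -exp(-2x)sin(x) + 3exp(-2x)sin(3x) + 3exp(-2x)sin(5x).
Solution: Substitute u = exp(-2x)w.
Then u_x = exp(-2x)(w_x - 2w), u_xx = exp(-2x)(w_xx - 4w_x + 4w), u_τ = exp(-2x)w_τ; substituting and dividing by exp(-2x), the lower-order terms cancel: w_τ = 2w_xx (standard heat equation).
Data for w: w(x,0) = exp(2x)u(x,0) = -sin(x) + 3sin(3x) + 3sin(5x). The boundary conditions carry over: w(0,τ) = w(π,τ) = 0.
Separating variables: w = Σ c_n exp(-2n²τ) sin(nx). From w(x,0) = -sin(x) + 3sin(3x) + 3sin(5x): c_1=-1, c_3=3, c_5=3.
So w(x,τ) = -exp(-2τ)sin(x) + 3exp(-18τ)sin(3x) + 3exp(-50τ)sin(5x), and u(x,τ) = exp(-2x)w(x,τ).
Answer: u(x, τ) = -exp(-2x)exp(-2τ)sin(x) + 3exp(-2x)exp(-18τ)sin(3x) + 3exp(-2x)exp(-50τ)sin(5x)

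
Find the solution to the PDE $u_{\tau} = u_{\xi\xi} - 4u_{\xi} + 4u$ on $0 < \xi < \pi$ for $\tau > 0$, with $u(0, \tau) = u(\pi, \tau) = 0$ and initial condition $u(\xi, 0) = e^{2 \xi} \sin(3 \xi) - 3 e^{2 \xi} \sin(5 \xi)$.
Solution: Substitute $u = e^{2\xi}w$, i.e. $w = e^{-2\xi}u$.
By the product rule, $u_{\xi} = e^{2\xi}(w_{\xi} + 2w)$, $u_{\xi\xi} = e^{2\xi}(w_{\xi\xi} + 4w_{\xi} + 4w)$, $u_{\tau} = e^{2\xi}w_{\tau}$.
Substituting into the PDE and dividing by $e^{2\xi}$: $w_{\tau} = (w_{\xi\xi} + 4w_{\xi} + 4w) - 4(w_{\xi} + 2w) + 4w$.
The lower-order terms cancel, leaving the standard heat equation $w_{\tau} = w_{\xi\xi}$.
Initial data for $w$: $w(\xi,0) = e^{-2\xi}u(\xi,0) = \sin(3 \xi) - 3 \sin(5 \xi)$. The boundary conditions carry over: $w(0,\tau) = w(\pi,\tau) = 0$.
Solve for $w$:
  Using separation of variables $w = X(\xi)T(\tau)$:
  Eigenfunctions: $\sin(n\xi)$, $n = 1, 2, 3, \ldots$
  General solution: $w(\xi, \tau) = \sum c_n \sin(n\xi) e^{-n^2 \tau}$
  Matching $w(\xi,0) = \sin(3 \xi) - 3 \sin(5 \xi)$ term by term: $c_3=1, c_5=-3$.
Hence $w(\xi,\tau) = e^{-9 \tau} \sin(3 \xi) - 3 e^{-25 \tau} \sin(5 \xi)$.
Transform back: $u(\xi,\tau) = e^{2\xi}w(\xi,\tau)$.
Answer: $u(\xi, \tau) = e^{-9 \tau} e^{2 \xi} \sin(3 \xi) - 3 e^{-25 \tau} e^{2 \xi} \sin(5 \xi)$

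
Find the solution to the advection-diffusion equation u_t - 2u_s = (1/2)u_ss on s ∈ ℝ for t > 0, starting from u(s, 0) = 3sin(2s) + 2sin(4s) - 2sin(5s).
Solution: Moving frame: η = s + 2t, σ = t, u = w(η,σ), so u_t = w_σ + 2w_η and u_ss = w_ηη.
Hence u_t - 2u_s = w_σ and the PDE becomes the heat equation w_σ = (1/2)w_ηη on η ∈ ℝ.
Initial data: w(η,0) = u(η,0) = 3sin(2η) + 2sin(4η) - 2sin(5η). Each mode sin(nη) decays as exp(-n²σ/2) on ℝ, so w(η,σ) = Σ c_n exp(-n²σ/2) sin(nη) with c_2=3, c_4=2, c_5=-2: w(η,σ) = 3exp(-2σ)sin(2η) + 2exp(-8σ)sin(4η) - 2exp(-25σ/2)sin(5η).
Substituting back: u(s,t) = w(s + 2t, t).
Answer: u(s, t) = 3exp(-2t)sin(2s + 4t) + 2exp(-8t)sin(4s + 8t) - 2exp(-25t/2)sin(5s + 10t)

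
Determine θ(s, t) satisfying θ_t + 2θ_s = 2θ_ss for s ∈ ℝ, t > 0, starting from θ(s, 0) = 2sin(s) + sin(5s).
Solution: Moving frame: η = s - 2t, σ = t, θ = u(η,σ), so θ_t = u_σ - 2u_η and θ_ss = u_ηη.
Hence θ_t + 2θ_s = u_σ and the PDE becomes the heat equation u_σ = 2u_ηη on η ∈ ℝ.
Initial data: u(η,0) = θ(η,0) = 2sin(η) + sin(5η). Each mode sin(nη) decays as exp(-2n²σ) on ℝ, so u(η,σ) = Σ c_n exp(-2n²σ) sin(nη) with c_1=2, c_5=1: u(η,σ) = 2exp(-2σ)sin(η) + exp(-50σ)sin(5η).
Substituting back: θ(s,t) = u(s - 2t, t).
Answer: θ(s, t) = 2exp(-2t)sin(s - 2t) + exp(-50t)sin(5s - 10t)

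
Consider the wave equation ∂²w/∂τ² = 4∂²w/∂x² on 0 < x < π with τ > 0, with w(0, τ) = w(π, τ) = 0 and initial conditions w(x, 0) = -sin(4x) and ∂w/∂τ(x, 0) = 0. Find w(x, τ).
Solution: Separating variables: w = Σ [A_n cos(ω_n τ) + B_n sin(ω_n τ)] sin(nx), ω_n = 2n. From ICs: A_4=-1.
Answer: w(x, τ) = -sin(4x)cos(8τ)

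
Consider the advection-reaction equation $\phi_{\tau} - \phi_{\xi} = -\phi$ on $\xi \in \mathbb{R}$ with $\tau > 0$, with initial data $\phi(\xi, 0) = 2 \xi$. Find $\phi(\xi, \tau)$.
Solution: Substitute $\phi = e^{-\tau}u$, i.e. $u = e^{\tau}\phi$.
By the product rule, $\phi_{\tau} = e^{-\tau}(u_{\tau} - u)$, $\phi_{\xi} = e^{-\tau}u_{\xi}$.
Substituting into the PDE and dividing by $e^{-\tau}$: $u_{\tau} - u - u_{\xi} = -u$.
The lower-order terms cancel, leaving the standard advection equation $u_{\tau} - u_{\xi} = 0$.
Initial data for $u$: $u(\xi,0) = \phi(\xi,0) = 2 \xi$.
Solve for $u$:
  By method of characteristics (waves move left with speed 1):
  Along characteristics $\xi + \tau =$ const, $u$ is constant, so $u(\xi,\tau) = f(\xi + \tau)$ with $f = u( \cdot , 0)$.
Hence $u(\xi,\tau) = 2 \xi + 2 \tau$.
Transform back: $\phi(\xi,\tau) = e^{-\tau}u(\xi,\tau)$.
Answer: $\phi(\xi, \tau) = 2 \tau e^{-\tau} + 2 \xi e^{-\tau}$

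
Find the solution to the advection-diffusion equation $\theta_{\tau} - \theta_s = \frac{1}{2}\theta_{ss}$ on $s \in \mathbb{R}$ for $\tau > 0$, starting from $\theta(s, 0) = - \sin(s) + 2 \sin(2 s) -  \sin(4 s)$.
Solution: Change to a moving frame: let $\eta = s + \tau$, $\sigma = \tau$ and write $\theta(s,\tau) = u(\eta,\sigma)$.
By the chain rule $\theta_{\tau} = u_{\sigma} + u_{\eta}$, $\theta_s = u_{\eta}$, $\theta_{ss} = u_{\eta\eta}$.
Then $\theta_{\tau} - \theta_s = u_{\sigma}$: the advection term cancels and the PDE becomes the heat equation $u_{\sigma} = \frac{1}{2}u_{\eta\eta}$ on $\eta \in \mathbb{R}$.
Initial data: $u(\eta,0) = \theta(\eta,0) = - \sin(\eta) + 2 \sin(2 \eta) - \sin(4 \eta)$.
On $\eta \in \mathbb{R}$ each mode satisfies $(\sin(n\eta))'' = -n^2 \sin(n\eta)$, so $e^{-n^2\sigma/2} \sin(n\eta)$ solves the heat equation; by superposition $u(\eta,\sigma) = \sum c_n e^{-n^2\sigma/2} \sin(n\eta)$.
Reading off the coefficients: $c_1=-1, c_2=2, c_4=-1$, so $u(\eta,\sigma) = 2 e^{-2 \sigma} \sin(2 \eta) - e^{-8 \sigma} \sin(4 \eta) - e^{-\sigma/2} \sin(\eta)$.
Substituting back $\eta = s + \tau$, $\sigma = \tau$: $\theta(s,\tau) = u(s + \tau, \tau)$.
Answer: $\theta(s, \tau) = 2 e^{-2 \tau} \sin(2 \tau + 2 s) -  e^{-8 \tau} \sin(4 \tau + 4 s) -  e^{-\tau/2} \sin(\tau + s)$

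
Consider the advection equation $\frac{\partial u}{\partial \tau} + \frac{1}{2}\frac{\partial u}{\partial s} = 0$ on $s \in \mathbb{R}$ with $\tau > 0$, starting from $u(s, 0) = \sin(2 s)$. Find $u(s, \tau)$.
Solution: By method of characteristics (waves move right with speed 1/2):
Along characteristics $s - \frac{1}{2}\tau =$ const, $u$ is constant, so $u(s,\tau) = f(s - \frac{1}{2}\tau)$ with $f = u( \cdot , 0)$.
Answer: $u(s, \tau) = - \sin(\tau - 2 s)$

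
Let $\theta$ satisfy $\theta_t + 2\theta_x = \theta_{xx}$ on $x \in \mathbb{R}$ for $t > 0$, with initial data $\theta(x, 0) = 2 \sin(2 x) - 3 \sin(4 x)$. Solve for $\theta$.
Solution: Moving frame: $\eta = x - 2t$, $\sigma = t$, $\theta = u(\eta,\sigma)$, so $\theta_t = u_{\sigma} - 2u_{\eta}$ and $\theta_{xx} = u_{\eta\eta}$.
Hence $\theta_t + 2\theta_x = u_{\sigma}$ and the PDE becomes the heat equation $u_{\sigma} = u_{\eta\eta}$ on $\eta \in \mathbb{R}$.
Initial data: $u(\eta,0) = \theta(\eta,0) = 2 \sin(2 \eta) - 3 \sin(4 \eta)$. Each mode $\sin(n\eta)$ decays as $e^{-n^2\sigma}$ on $\mathbb{R}$, so $u(\eta,\sigma) = \sum c_n e^{-n^2\sigma} \sin(n\eta)$ with $c_2=2, c_4=-3$: $u(\eta,\sigma) = 2 e^{-4 \sigma} \sin(2 \eta) - 3 e^{-16 \sigma} \sin(4 \eta)$.
Substituting back: $\theta(x,t) = u(x - 2t, t)$.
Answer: $\theta(x, t) = -2 e^{-4 t} \sin(4 t - 2 x) + 3 e^{-16 t} \sin(8 t - 4 x)$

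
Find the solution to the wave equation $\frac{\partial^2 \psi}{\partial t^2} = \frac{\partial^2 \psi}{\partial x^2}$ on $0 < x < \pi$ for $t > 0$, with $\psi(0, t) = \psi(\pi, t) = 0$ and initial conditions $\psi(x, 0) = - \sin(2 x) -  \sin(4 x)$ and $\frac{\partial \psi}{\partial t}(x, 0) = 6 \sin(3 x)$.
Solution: Using separation of variables $\psi = X(x)T(t)$:
Eigenfunctions: $\sin(nx)$, $n = 1, 2, 3, \ldots$
General solution: $\psi(x, t) = \sum [A_n \cos(n t) + B_n \sin(n t)] \sin(nx)$
From $\psi(x,0) = - \sin(2 x) - \sin(4 x)$: $A_2=-1, A_4=-1$. From $\psi_t(x,0) = 6 \sin(3 x)$, using $\psi_t(x,0) = \sum \omega_n B_n \sin(nx)$ with $\omega_n = n$: $B_3 = 6/3 = 2$.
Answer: $\psi(x, t) = 2 \sin(3 t) \sin(3 x) -  \sin(2 x) \cos(2 t) -  \sin(4 x) \cos(4 t)$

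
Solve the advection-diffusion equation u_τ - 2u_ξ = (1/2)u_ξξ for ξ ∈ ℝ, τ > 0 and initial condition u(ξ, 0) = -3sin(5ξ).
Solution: Moving frame: η = ξ + 2τ, σ = τ, u = w(η,σ), so u_τ = w_σ + 2w_η and u_ξξ = w_ηη.
Hence u_τ - 2u_ξ = w_σ and the PDE becomes the heat equation w_σ = (1/2)w_ηη on η ∈ ℝ.
Initial data: w(η,0) = u(η,0) = -3sin(5η). Each mode sin(nη) decays as exp(-n²σ/2) on ℝ, so w(η,σ) = Σ c_n exp(-n²σ/2) sin(nη) with c_5=-3: w(η,σ) = -3exp(-25σ/2)sin(5η).
Substituting back: u(ξ,τ) = w(ξ + 2τ, τ).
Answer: u(ξ, τ) = -3exp(-25τ/2)sin(5ξ + 10τ)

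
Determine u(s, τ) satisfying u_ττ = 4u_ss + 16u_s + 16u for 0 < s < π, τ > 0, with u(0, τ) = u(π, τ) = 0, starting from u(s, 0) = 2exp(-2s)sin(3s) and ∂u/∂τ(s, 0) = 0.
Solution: Substitute u = exp(-2s)w.
Then u_s = exp(-2s)(w_s - 2w), u_ss = exp(-2s)(w_ss - 4w_s + 4w), u_ττ = exp(-2s)w_ττ; substituting and dividing by exp(-2s), the lower-order terms cancel: w_ττ = 4w_ss (standard wave equation).
Data for w: w(s,0) = exp(2s)u(s,0) = 2sin(3s); w_τ(s,0) = exp(2s)u_τ(s,0) = 0. The boundary conditions carry over: w(0,τ) = w(π,τ) = 0.
Separating variables: w = Σ [A_n cos(ω_n τ) + B_n sin(ω_n τ)] sin(ns), ω_n = 2n. From ICs: A_3=2.
So w(s,τ) = 2sin(3s)cos(6τ), and u(s,τ) = exp(-2s)w(s,τ).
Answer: u(s, τ) = 2exp(-2s)sin(3s)cos(6τ)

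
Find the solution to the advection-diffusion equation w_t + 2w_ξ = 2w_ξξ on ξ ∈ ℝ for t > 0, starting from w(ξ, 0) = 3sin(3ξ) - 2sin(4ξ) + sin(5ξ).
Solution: Moving frame: η = ξ - 2t, σ = t, w = u(η,σ), so w_t = u_σ - 2u_η and w_ξξ = u_ηη.
Hence w_t + 2w_ξ = u_σ and the PDE becomes the heat equation u_σ = 2u_ηη on η ∈ ℝ.
Initial data: u(η,0) = w(η,0) = 3sin(3η) - 2sin(4η) + sin(5η). Each mode sin(nη) decays as exp(-2n²σ) on ℝ, so u(η,σ) = Σ c_n exp(-2n²σ) sin(nη) with c_3=3, c_4=-2, c_5=1: u(η,σ) = 3exp(-18σ)sin(3η) - 2exp(-32σ)sin(4η) + exp(-50σ)sin(5η).
Substituting back: w(ξ,t) = u(ξ - 2t, t).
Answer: w(ξ, t) = -3exp(-18t)sin(6t - 3ξ) + 2exp(-32t)sin(8t - 4ξ) - exp(-50t)sin(10t - 5ξ)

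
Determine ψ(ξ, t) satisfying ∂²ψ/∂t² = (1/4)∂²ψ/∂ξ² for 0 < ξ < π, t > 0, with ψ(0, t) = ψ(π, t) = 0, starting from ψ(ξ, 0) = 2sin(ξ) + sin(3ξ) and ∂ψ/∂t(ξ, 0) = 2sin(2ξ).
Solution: Separating variables: ψ = Σ [A_n cos(ω_n t) + B_n sin(ω_n t)] sin(nξ), ω_n = n/2. From ICs (B_n = velocity coefficient / ω_n): A_1=2, A_3=1, B_2=2.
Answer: ψ(ξ, t) = 2sin(t)sin(2ξ) + 2sin(ξ)cos(t/2) + sin(3ξ)cos(3t/2)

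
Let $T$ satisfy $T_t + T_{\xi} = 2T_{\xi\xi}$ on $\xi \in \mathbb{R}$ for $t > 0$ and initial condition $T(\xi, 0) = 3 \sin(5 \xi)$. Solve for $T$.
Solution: Change to a moving frame: let $\eta = \xi - t$, $\sigma = t$ and write $T(\xi,t) = u(\eta,\sigma)$.
By the chain rule $T_t = u_{\sigma} - u_{\eta}$, $T_{\xi} = u_{\eta}$, $T_{\xi\xi} = u_{\eta\eta}$.
Then $T_t + T_{\xi} = u_{\sigma}$: the advection term cancels and the PDE becomes the heat equation $u_{\sigma} = 2u_{\eta\eta}$ on $\eta \in \mathbb{R}$.
Initial data: $u(\eta,0) = T(\eta,0) = 3 \sin(5 \eta)$.
On $\eta \in \mathbb{R}$ each mode satisfies $(\sin(n\eta))'' = -n^2 \sin(n\eta)$, so $e^{-2n^2\sigma} \sin(n\eta)$ solves the heat equation; by superposition $u(\eta,\sigma) = \sum c_n e^{-2n^2\sigma} \sin(n\eta)$.
Reading off the coefficients: $c_5=3$, so $u(\eta,\sigma) = 3 e^{-50 \sigma} \sin(5 \eta)$.
Substituting back $\eta = \xi - t$, $\sigma = t$: $T(\xi,t) = u(\xi - t, t)$.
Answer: $T(\xi, t) = 3 e^{-50 t} \sin(5 \xi - 5 t)$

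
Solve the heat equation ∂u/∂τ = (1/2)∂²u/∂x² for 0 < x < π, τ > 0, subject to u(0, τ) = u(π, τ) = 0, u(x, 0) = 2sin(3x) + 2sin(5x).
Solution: Separating variables: u = Σ c_n exp(-n²τ/2) sin(nx). From u(x,0) = 2sin(3x) + 2sin(5x): c_3=2, c_5=2.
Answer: u(x, τ) = 2exp(-9τ/2)sin(3x) + 2exp(-25τ/2)sin(5x)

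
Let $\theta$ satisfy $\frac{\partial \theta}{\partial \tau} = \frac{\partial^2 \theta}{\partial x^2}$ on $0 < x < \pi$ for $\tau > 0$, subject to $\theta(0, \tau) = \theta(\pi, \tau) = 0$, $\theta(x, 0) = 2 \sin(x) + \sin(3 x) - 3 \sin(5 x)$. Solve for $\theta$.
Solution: Separating variables: $\theta = \sum c_n e^{-n^2\tau} \sin(nx)$. From $\theta(x,0) = 2 \sin(x) + \sin(3 x) - 3 \sin(5 x)$: $c_1=2, c_3=1, c_5=-3$.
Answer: $\theta(x, \tau) = 2 e^{-\tau} \sin(x) + e^{-9 \tau} \sin(3 x) - 3 e^{-25 \tau} \sin(5 x)$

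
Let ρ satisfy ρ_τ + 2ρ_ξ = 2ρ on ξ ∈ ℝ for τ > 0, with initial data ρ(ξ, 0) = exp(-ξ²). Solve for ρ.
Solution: Substitute ρ = exp(2τ)u.
Then ρ_τ = exp(2τ)(u_τ + 2u), ρ_ξ = exp(2τ)u_ξ; substituting and dividing by exp(2τ), the lower-order terms cancel: u_τ + 2u_ξ = 0 (standard advection equation).
Data for u: u(ξ,0) = ρ(ξ,0) = exp(-ξ²).
By characteristics (dξ/dτ = 2), u(ξ,τ) = f(ξ - 2τ) with f = u(·, 0).
So u(ξ,τ) = exp(-(ξ - 2τ)²), and ρ(ξ,τ) = exp(2τ)u(ξ,τ).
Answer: ρ(ξ, τ) = exp(2τ)exp(-(ξ - 2τ)²)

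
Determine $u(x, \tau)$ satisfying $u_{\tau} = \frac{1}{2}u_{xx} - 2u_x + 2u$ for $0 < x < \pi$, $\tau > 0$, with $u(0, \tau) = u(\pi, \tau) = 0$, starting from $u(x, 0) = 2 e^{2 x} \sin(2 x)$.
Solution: Substitute $u = e^{2x}w$.
Then $u_x = e^{2x}(w_x + 2w)$, $u_{xx} = e^{2x}(w_{xx} + 4w_x + 4w)$, $u_{\tau} = e^{2x}w_{\tau}$; substituting and dividing by $e^{2x}$, the lower-order terms cancel: $w_{\tau} = \frac{1}{2}w_{xx}$ (standard heat equation).
Data for $w$: $w(x,0) = e^{-2x}u(x,0) = 2 \sin(2 x)$. The boundary conditions carry over: $w(0,\tau) = w(\pi,\tau) = 0$.
Separating variables: $w = \sum c_n e^{-n^2\tau/2} \sin(nx)$. From $w(x,0) = 2 \sin(2 x)$: $c_2=2$.
So $w(x,\tau) = 2 e^{-2 \tau} \sin(2 x)$, and $u(x,\tau) = e^{2x}w(x,\tau)$.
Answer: $u(x, \tau) = 2 e^{-2 \tau} e^{2 x} \sin(2 x)$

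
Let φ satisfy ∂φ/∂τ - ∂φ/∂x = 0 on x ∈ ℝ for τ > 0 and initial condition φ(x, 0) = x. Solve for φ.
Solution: By characteristics (dx/dτ = -1), φ(x,τ) = f(x + τ) with f = φ(·, 0).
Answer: φ(x, τ) = x + τ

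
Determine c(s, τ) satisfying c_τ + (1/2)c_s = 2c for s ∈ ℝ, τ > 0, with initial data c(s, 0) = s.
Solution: Substitute c = exp(2τ)u.
Then c_τ = exp(2τ)(u_τ + 2u), c_s = exp(2τ)u_s; substituting and dividing by exp(2τ), the lower-order terms cancel: u_τ + (1/2)u_s = 0 (standard advection equation).
Data for u: u(s,0) = c(s,0) = s.
By characteristics (ds/dτ = 1/2), u(s,τ) = f(s - (1/2)τ) with f = u(·, 0).
So u(s,τ) = s - (1/2)τ, and c(s,τ) = exp(2τ)u(s,τ).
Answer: c(s, τ) = sexp(2τ) - (1/2)τexp(2τ)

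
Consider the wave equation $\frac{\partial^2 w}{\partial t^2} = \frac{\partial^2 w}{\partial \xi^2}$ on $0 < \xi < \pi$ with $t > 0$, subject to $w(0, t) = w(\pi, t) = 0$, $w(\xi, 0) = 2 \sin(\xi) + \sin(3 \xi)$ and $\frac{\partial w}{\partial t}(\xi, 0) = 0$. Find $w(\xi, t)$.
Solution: Using separation of variables $w = X(\xi)T(t)$:
Eigenfunctions: $\sin(n\xi)$, $n = 1, 2, 3, \ldots$
General solution: $w(\xi, t) = \sum [A_n \cos(n t) + B_n \sin(n t)] \sin(n\xi)$
From $w(\xi,0) = 2 \sin(\xi) + \sin(3 \xi)$: $A_1=2, A_3=1$. From $w_t(\xi,0) = 0$: all $B_n = 0$.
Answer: $w(\xi, t) = 2 \sin(\xi) \cos(t) + \sin(3 \xi) \cos(3 t)$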